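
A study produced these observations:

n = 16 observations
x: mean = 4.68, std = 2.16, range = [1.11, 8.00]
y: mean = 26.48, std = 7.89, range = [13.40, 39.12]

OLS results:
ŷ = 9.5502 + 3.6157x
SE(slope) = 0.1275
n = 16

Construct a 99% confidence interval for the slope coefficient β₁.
The 99% CI for β₁ is (3.2362, 3.9952)

Confidence interval for the slope:

The 99% CI for β₁ is: β̂₁ ± t*(α/2, n-2) × SE(β̂₁)

Step 1: Find critical t-value
- Confidence level = 0.99
- Degrees of freedom = n - 2 = 16 - 2 = 14
- t*(α/2, 14) = 2.9768

Step 2: Calculate margin of error
Margin = 2.9768 × 0.1275 = 0.3795

Step 3: Construct interval
CI = 3.6157 ± 0.3795
CI = (3.2362, 3.9952)

Interpretation: We are 99% confident that the true slope β₁ lies between 3.2362 and 3.9952.
Since 0 is outside the interval, a two-sided test at α = 0.01 would reject H₀: β₁ = 0.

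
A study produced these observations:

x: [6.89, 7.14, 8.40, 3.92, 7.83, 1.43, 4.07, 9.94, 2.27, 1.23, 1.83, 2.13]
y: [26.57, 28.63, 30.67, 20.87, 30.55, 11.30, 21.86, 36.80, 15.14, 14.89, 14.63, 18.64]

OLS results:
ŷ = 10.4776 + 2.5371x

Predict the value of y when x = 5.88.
ŷ = 25.3957

Plug x = 5.88 into the fitted line:

ŷ = 10.4776 + 2.5371 × 5.88
ŷ = 10.4776 + 14.9181
ŷ = 25.3957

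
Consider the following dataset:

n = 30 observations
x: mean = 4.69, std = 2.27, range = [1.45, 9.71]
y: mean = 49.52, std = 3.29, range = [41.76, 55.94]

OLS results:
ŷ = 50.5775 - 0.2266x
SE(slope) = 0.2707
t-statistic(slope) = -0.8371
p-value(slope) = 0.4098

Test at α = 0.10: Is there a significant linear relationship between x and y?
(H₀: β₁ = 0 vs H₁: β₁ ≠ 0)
Since p-value = 0.4098 ≥ α = 0.10, fail to reject H₀ — the slope is not significantly different from 0.

Hypothesis test for the slope coefficient:

H₀: β₁ = 0 (no linear relationship)
H₁: β₁ ≠ 0 (linear relationship exists)

Test statistic: t = β̂₁ / SE(β̂₁) = -0.2266 / 0.2707 = -0.8371

p = 0.4098: how often a slope estimate this far from 0 (in SE units) would arise by chance if β₁ were truly 0.

Decision rule: reject H₀ if p-value < α.
p-value = 0.4098 ≥ α = 0.10 → fail to reject H₀.

There is not sufficient evidence at the 10% significance level to conclude that a linear relationship exists between x and y.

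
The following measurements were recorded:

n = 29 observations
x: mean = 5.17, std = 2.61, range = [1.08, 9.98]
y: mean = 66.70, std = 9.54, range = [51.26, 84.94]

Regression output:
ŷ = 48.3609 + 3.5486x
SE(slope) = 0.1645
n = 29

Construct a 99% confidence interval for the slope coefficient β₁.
The 99% CI for β₁ is (3.0928, 4.0044)

Confidence interval for the slope:

The 99% CI for β₁ is: β̂₁ ± t*(α/2, n-2) × SE(β̂₁)

Step 1: Find critical t-value
- Confidence level = 0.99
- Degrees of freedom = n - 2 = 29 - 2 = 27
- t*(α/2, 27) = 2.7707

Step 2: Calculate margin of error
Margin = 2.7707 × 0.1645 = 0.4558

Step 3: Construct interval
CI = 3.5486 ± 0.4558
CI = (3.0928, 4.0044)

Interpretation: We are 99% confident that the true slope β₁ lies between 3.0928 and 4.0044.
The interval does not include 0, suggesting a significant linear relationship.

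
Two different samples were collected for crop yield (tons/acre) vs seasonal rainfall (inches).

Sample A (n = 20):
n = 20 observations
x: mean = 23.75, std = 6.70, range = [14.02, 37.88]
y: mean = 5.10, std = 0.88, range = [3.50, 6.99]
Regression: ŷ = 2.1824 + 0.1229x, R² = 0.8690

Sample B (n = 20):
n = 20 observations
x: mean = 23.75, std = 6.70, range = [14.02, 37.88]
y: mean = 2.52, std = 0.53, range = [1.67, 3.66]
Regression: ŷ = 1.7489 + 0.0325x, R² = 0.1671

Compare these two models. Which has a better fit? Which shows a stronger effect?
Model A has the better fit (R² = 0.8690 vs 0.1671). Model A shows the stronger effect (|β₁| = 0.1229 vs 0.0325).

Model Comparison:

Goodness of fit (R²):
- Model A: R² = 0.8690 → 86.90% of variance in crop yield explained
- Model B: R² = 0.1671 → 16.71% of variance in crop yield explained
- 0.8690 > 0.1671 → Model A has the better fit

Which has the larger per-inch effect? (|β₁|)
- Model A: β₁ = 0.1229 → predicted crop yield rises 0.1229 tons/acre per additional inch of rainfall
- Model B: β₁ = 0.0325 → predicted crop yield rises 0.0325 tons/acre per additional inch of rainfall
- |0.1229| > |0.0325| → Model A shows the stronger marginal effect

Note: The two samples could reflect different populations, time periods, or measurement quality.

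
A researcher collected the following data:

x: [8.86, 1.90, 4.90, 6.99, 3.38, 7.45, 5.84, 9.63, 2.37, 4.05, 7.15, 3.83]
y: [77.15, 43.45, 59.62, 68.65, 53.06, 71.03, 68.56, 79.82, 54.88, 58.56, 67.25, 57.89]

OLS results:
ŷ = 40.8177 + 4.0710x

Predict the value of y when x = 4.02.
ŷ = 57.1831

To predict y for x = 4.02, substitute into the regression equation:

ŷ = 40.8177 + 4.0710 × 4.02
ŷ = 40.8177 + 16.3654
ŷ = 57.1831

This is a point prediction; actual observations scatter around it by roughly the residual standard deviation.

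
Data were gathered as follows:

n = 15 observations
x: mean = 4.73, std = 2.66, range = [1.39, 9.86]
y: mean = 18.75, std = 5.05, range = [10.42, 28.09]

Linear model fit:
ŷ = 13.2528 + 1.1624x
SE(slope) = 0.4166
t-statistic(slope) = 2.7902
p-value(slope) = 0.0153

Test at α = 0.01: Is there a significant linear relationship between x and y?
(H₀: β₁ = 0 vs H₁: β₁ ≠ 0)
p-value = 0.0153 ≥ α = 0.01, so we fail to reject H₀. The relationship is not significant.

Hypothesis test for the slope coefficient:

H₀: β₁ = 0 (no linear relationship)
H₁: β₁ ≠ 0 (linear relationship exists)

Test statistic: t = β̂₁ / SE(β̂₁) = 1.1624 / 0.4166 = 2.7902

p = 0.0153: how often a slope estimate this far from 0 (in SE units) would arise by chance if β₁ were truly 0.

Decision rule: reject H₀ if p-value < α.
p-value = 0.0153 ≥ α = 0.01 → fail to reject H₀.

At α = 0.01 the data do not provide convincing evidence of a nonzero slope.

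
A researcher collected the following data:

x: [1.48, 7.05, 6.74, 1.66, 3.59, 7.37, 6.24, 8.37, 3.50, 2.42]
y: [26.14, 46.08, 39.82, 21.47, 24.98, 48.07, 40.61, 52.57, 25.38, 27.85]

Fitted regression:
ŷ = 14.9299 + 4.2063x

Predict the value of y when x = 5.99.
ŷ = 40.1256

Plug x = 5.99 into the fitted line:

ŷ = 14.9299 + 4.2063 × 5.99
ŷ = 14.9299 + 25.1957
ŷ = 40.1256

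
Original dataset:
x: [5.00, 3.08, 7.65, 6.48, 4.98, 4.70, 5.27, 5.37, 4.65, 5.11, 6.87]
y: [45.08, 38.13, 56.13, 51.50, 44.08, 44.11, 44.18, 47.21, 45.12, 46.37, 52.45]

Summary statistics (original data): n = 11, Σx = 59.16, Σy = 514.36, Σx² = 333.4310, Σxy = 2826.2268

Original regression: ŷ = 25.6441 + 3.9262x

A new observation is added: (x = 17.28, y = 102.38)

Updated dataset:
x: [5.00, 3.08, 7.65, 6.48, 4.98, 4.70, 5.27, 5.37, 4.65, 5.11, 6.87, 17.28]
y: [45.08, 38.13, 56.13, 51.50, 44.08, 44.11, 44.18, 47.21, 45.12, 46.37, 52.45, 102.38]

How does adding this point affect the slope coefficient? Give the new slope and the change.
Adding the point moves β₁ from 3.9262 to 4.5947, i.e. it increases by 0.6685 (+17.0%).

The new point has HIGH LEVERAGE: x = 17.28 is far from the original mean x̄ = 59.16/11 ≈ 5.38 (original range [3.08, 7.65]).

Step 1: Update the sums with the new point (n goes from 11 to 12)
Σx  = 59.16 + 17.28 = 76.44
Σy  = 514.36 + 102.38 = 616.74
Σx² = 333.4310 + 17.28² = 333.4310 + 298.5984 = 632.0294
Σxy = 2826.2268 + 17.28×102.38 = 2826.2268 + 1769.1264 = 4595.3532

Step 2: Recompute the slope with b₁ = (nΣxy − ΣxΣy) / (nΣx² − (Σx)²)
Numerator   = 12×4595.3532 − 76.44×616.74 = 55144.2384 − 47143.6056 = 8000.6328
Denominator = 12×632.0294 − 76.44² = 7584.3528 − 5843.0736 = 1741.2792
b₁(new) = 8000.6328 / 1741.2792 = 4.5947

(Same formula on the original sums: (11×2826.2268 − 59.16×514.36) / (11×333.4310 − 59.16²) = 658.9572 / 167.8354 = 3.9262, matching the given fit.)

Step 3: Change in slope
Δβ₁ = 4.5947 − 3.9262 = +0.6685
Relative change = +0.6685 / 3.9262 × 100% = +17.0%
→ the slope increases when the point is added.

Because the point sits above the extension of the original line at a high-leverage x, it tilts the fit up.
In practice: investigate whether it comes from the same population as the rest of the sample.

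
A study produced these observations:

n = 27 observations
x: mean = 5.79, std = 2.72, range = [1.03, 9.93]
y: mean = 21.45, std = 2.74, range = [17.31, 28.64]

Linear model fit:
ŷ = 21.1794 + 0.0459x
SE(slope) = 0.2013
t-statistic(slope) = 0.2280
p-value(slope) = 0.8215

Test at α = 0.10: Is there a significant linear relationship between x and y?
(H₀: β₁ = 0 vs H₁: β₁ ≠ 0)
Since p-value = 0.8215 ≥ α = 0.10, fail to reject H₀ — the slope is not significantly different from 0.

Hypothesis test for the slope coefficient:

H₀: β₁ = 0 (no linear relationship)
H₁: β₁ ≠ 0 (linear relationship exists)

Test statistic: t = β̂₁ / SE(β̂₁) = 0.0459 / 0.2013 = 0.2280

p = 0.8215: how often a slope estimate this far from 0 (in SE units) would arise by chance if β₁ were truly 0.

Decision rule: reject H₀ if p-value < α.
p-value = 0.8215 ≥ α = 0.10 → fail to reject H₀.

Conclusion: the linear association between x and y is not significant at the 10% level.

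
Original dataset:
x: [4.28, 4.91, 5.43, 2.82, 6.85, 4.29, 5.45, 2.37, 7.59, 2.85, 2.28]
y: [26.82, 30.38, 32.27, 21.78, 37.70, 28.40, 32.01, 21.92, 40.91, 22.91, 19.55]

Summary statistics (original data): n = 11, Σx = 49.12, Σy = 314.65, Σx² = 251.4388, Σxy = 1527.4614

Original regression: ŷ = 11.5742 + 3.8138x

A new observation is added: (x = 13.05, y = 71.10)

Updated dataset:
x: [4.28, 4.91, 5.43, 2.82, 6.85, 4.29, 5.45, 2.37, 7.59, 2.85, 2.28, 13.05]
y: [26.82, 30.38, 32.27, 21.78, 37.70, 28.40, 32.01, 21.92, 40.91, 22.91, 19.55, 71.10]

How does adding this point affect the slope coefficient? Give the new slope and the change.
New slope β₁ = 4.5842 versus 3.8138 before: a change of +0.7704 (+20.2%).

The new point has HIGH LEVERAGE: x = 13.05 is far from the original mean x̄ = 49.12/11 ≈ 4.47 (original range [2.28, 7.59]).

Step 1: Update the sums with the new point (n goes from 11 to 12)
Σx  = 49.12 + 13.05 = 62.17
Σy  = 314.65 + 71.10 = 385.75
Σx² = 251.4388 + 13.05² = 251.4388 + 170.3025 = 421.7413
Σxy = 1527.4614 + 13.05×71.10 = 1527.4614 + 927.8550 = 2455.3164

Step 2: Recompute the slope with b₁ = (nΣxy − ΣxΣy) / (nΣx² − (Σx)²)
Numerator   = 12×2455.3164 − 62.17×385.75 = 29463.7968 − 23982.0775 = 5481.7193
Denominator = 12×421.7413 − 62.17² = 5060.8956 − 3865.1089 = 1195.7867
b₁(new) = 5481.7193 / 1195.7867 = 4.5842

(Same formula on the original sums: (11×1527.4614 − 49.12×314.65) / (11×251.4388 − 49.12²) = 1346.4674 / 353.0524 = 3.8138, matching the given fit.)

Step 3: Change in slope
Δβ₁ = 4.5842 − 3.8138 = +0.7704
Relative change = +0.7704 / 3.8138 × 100% = +20.2%
→ the slope increases when the point is added.

A high-leverage point only changes the slope if it is off the original line; here y = 71.10 is above the original trend, so the slope increases.
In practice: refit with and without it and report both if conclusions differ; check such a point for data-entry or measurement error.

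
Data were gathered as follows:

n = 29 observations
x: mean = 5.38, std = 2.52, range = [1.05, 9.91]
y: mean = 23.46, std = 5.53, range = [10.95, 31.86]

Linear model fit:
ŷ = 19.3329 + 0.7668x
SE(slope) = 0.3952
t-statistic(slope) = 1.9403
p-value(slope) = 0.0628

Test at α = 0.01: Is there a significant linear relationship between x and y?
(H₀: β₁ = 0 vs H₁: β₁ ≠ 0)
Fail to reject H₀: p-value = 0.0628 ≥ α = 0.01. The linear relationship is not significant at the 1% level.

Hypothesis test for the slope coefficient:

H₀: β₁ = 0 (no linear relationship)
H₁: β₁ ≠ 0 (linear relationship exists)

Test statistic: t = β̂₁ / SE(β̂₁) = 0.7668 / 0.3952 = 1.9403

The p-value (0.0628) is the probability, under H₀, of a t-statistic at least as extreme as |t| = 1.9403 (two-sided, df = n − 2 = 27).

Decision rule: reject H₀ if p-value < α.
p-value = 0.0628 ≥ α = 0.01 → fail to reject H₀.

Conclusion: the linear association between x and y is not significant at the 1% level.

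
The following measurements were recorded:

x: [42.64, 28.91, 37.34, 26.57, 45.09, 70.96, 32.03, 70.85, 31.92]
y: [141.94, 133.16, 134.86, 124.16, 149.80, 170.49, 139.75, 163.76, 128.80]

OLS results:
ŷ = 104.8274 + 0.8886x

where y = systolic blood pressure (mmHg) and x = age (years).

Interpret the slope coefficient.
For each additional year of age, predicted blood pressure increases by approximately 0.8886 mmHg.

The slope β₁ = 0.8886 gives the rate at which the fitted blood pressure changes with age.

Interpretation:
- Age up by 1 year → predicted blood pressure increases by 0.8886 mmHg
- The effect is assumed constant over the observed range of x (linearity)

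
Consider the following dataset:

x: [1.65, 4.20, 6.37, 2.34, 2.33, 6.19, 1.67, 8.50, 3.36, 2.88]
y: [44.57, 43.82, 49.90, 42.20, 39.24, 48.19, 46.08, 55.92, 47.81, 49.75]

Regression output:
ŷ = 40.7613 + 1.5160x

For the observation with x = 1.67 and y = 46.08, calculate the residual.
Residual = 2.7870

The residual is the difference between the actual value and the predicted value:

Residual = y - ŷ

Step 1: Calculate predicted value
ŷ = 40.7613 + 1.5160 × 1.67
ŷ = 43.2930

Step 2: Calculate residual
Residual = 46.08 - 43.2930
Residual = 2.7870

Interpretation: the model underestimates the actual value by 2.7870 at this point (positive residual → observation lies above the fitted line).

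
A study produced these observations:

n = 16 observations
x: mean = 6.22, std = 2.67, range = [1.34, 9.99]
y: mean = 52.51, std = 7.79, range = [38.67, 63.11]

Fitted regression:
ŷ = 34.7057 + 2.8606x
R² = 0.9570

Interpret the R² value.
R² = 0.9570 means 95.70% of the variation in y is explained by the linear relationship with x. This indicates a strong fit.

R² (coefficient of determination) measures the proportion of variance in y explained by the regression model.

Here R² = 0.9570:
- Explained: 95.70% of the variation in y
- Unexplained (residual): 100% − 95.70% = 4.30%
- Rule of thumb (below 0.3 weak; 0.3 to below 0.7 moderate; 0.7 and above strong) → strong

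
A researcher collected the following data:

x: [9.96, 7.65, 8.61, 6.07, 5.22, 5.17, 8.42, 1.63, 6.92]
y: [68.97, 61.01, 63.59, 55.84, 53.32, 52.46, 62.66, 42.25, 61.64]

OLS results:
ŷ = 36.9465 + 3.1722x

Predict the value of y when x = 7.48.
ŷ = 60.6746

x = 7.48 lies inside the observed range [1.63, 9.96], so the fitted equation applies directly:

ŷ = 36.9465 + 3.1722 × 7.48
ŷ = 36.9465 + 23.7281
ŷ = 60.6746

This is a point prediction; actual observations scatter around it by roughly the residual standard deviation.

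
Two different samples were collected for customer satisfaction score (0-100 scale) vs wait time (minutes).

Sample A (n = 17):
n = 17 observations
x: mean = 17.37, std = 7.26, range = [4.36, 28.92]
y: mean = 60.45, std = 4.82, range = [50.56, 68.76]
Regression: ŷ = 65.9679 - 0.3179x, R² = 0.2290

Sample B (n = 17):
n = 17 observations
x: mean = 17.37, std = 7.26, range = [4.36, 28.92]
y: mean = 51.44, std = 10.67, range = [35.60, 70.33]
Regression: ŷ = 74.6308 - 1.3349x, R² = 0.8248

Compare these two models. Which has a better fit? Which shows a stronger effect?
Model B has the better fit (R² = 0.8248 vs 0.2290). Model B shows the stronger effect (|β₁| = 1.3349 vs 0.3179).

Model Comparison:

Fit — compare R²:
- Model A: R² = 0.2290 → 22.90% of variance in satisfaction score explained
- Model B: R² = 0.8248 → 82.48% of variance in satisfaction score explained
- 0.8248 > 0.2290 → Model B has the better fit

Effect size (slope magnitude):
- Model A: β₁ = -0.3179 → predicted satisfaction score falls 0.3179 points per additional minute of wait time
- Model B: β₁ = -1.3349 → predicted satisfaction score falls 1.3349 points per additional minute of wait time
- |-0.3179| < |-1.3349| → Model B shows the stronger marginal effect

Note: A better fit (higher R²) doesn't necessarily mean a more important relationship.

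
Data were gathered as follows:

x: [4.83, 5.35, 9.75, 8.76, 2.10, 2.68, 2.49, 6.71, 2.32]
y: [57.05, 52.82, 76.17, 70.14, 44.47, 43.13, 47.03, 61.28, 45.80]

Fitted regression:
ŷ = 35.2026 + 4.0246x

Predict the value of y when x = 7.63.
ŷ = 65.9103

Plug x = 7.63 into the fitted line:

ŷ = 35.2026 + 4.0246 × 7.63
ŷ = 35.2026 + 30.7077
ŷ = 65.9103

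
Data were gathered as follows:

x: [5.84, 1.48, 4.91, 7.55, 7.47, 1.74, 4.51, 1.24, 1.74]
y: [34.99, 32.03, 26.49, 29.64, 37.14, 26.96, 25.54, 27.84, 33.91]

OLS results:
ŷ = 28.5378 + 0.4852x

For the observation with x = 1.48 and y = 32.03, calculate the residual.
Residual = 2.7741

The residual is the difference between the actual value and the predicted value:

Residual = y - ŷ

Step 1: Calculate predicted value
ŷ = 28.5378 + 0.4852 × 1.48
ŷ = 29.2559

Step 2: Calculate residual
Residual = 32.03 - 29.2559
Residual = 2.7741

Sign check: y > ŷ, so the point is above the line and the fit underestimates here.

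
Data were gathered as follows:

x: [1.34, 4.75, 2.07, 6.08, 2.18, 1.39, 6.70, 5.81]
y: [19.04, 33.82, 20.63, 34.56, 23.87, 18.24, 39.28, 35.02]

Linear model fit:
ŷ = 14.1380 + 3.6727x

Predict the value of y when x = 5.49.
ŷ = 34.3011

x = 5.49 lies inside the observed range [1.34, 6.70], so the fitted equation applies directly:

ŷ = 14.1380 + 3.6727 × 5.49
ŷ = 14.1380 + 20.1631
ŷ = 34.3011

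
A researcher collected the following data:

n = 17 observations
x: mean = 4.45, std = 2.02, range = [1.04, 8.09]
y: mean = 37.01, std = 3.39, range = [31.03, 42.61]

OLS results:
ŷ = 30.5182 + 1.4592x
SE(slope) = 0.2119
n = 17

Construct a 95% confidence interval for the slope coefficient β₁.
The 95% CI for β₁ is (1.0076, 1.9108)

Confidence interval for the slope:

The 95% CI for β₁ is: β̂₁ ± t*(α/2, n-2) × SE(β̂₁)

Step 1: Find critical t-value
- Confidence level = 0.95
- Degrees of freedom = n - 2 = 17 - 2 = 15
- t*(α/2, 15) = 2.1314

Step 2: Calculate margin of error
Margin = 2.1314 × 0.2119 = 0.4516

Step 3: Construct interval
CI = 1.4592 ± 0.4516
CI = (1.0076, 1.9108)

Interpretation: intervals built this way capture the true β₁ in 95% of repeated samples; here the plausible range for the per-unit effect of x on y is 1.0076 to 1.9108.
Both endpoints are positive, so the data support a genuinely positive slope at this confidence level.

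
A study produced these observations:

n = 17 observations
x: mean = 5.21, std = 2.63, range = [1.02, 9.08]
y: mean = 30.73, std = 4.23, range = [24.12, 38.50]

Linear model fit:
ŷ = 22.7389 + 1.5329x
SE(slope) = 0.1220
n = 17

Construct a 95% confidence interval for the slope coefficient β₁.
The 95% CI for β₁ is (1.2729, 1.7929)

Confidence interval for the slope:

The 95% CI for β₁ is: β̂₁ ± t*(α/2, n-2) × SE(β̂₁)

Step 1: Find critical t-value
- Confidence level = 0.95
- Degrees of freedom = n - 2 = 17 - 2 = 15
- t*(α/2, 15) = 2.1314

Step 2: Calculate margin of error
Margin = 2.1314 × 0.1220 = 0.2600

Step 3: Construct interval
CI = 1.5329 ± 0.2600
CI = (1.2729, 1.7929)

Interpretation: We are 95% confident that the true slope β₁ lies between 1.2729 and 1.7929.
Both endpoints are positive, so the data support a genuinely positive slope at this confidence level.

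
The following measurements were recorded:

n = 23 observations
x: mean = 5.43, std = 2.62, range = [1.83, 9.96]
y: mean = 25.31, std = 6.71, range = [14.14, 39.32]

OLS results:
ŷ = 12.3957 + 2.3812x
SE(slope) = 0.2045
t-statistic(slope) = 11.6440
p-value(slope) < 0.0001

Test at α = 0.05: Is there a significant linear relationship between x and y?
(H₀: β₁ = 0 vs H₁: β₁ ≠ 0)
p-value < 0.0001 < α = 0.05, so we reject H₀. The relationship is significant.

Hypothesis test for the slope coefficient:

H₀: β₁ = 0 (no linear relationship)
H₁: β₁ ≠ 0 (linear relationship exists)

Test statistic: t = β̂₁ / SE(β̂₁) = 2.3812 / 0.2045 = 11.6440

p < 0.0001: how often a slope estimate this far from 0 (in SE units) would arise by chance if β₁ were truly 0.

Decision rule: reject H₀ if p-value < α.
p-value < 0.0001 < α = 0.05 → reject H₀.

There is sufficient evidence at the 5% significance level to conclude that a linear relationship exists between x and y.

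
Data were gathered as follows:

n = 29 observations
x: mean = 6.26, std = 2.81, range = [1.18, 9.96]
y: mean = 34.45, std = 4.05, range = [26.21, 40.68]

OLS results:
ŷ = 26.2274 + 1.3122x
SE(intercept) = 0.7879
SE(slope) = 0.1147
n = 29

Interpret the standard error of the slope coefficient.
The slope 1.3122 is pinned down to within about ±0.1147 (one SE) by these data — relative uncertainty 8.7%, i.e. precise.

What SE measures:
- The standard error quantifies the sampling variability of the coefficient estimate
- It is the estimated standard deviation of β̂₁ across hypothetical repeated samples of the same size
- Smaller SE → more precise estimate

Relative precision:
- SE / |β̂₁| = 0.1147 / 1.3122 = 8.7%
- Rule of thumb (under 20%: precise; 20% to under 50%: moderately precise; 50% or more: imprecise) → precise

Rough 95% range (±2 SE): 1.3122 ± 0.2294 → (1.0828, 1.5416).

What drives SE(β̂₁): wider spread of x values → smaller SE; larger n (here n = 29) → smaller SE.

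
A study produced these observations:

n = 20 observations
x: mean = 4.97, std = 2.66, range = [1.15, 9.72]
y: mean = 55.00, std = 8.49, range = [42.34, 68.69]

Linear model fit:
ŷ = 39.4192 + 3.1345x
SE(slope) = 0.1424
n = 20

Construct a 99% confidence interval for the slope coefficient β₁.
The 99% CI for β₁ is (2.7246, 3.5444)

Confidence interval for the slope:

The 99% CI for β₁ is: β̂₁ ± t*(α/2, n-2) × SE(β̂₁)

Step 1: Find critical t-value
- Confidence level = 0.99
- Degrees of freedom = n - 2 = 20 - 2 = 18
- t*(α/2, 18) = 2.8784

Step 2: Calculate margin of error
Margin = 2.8784 × 0.1424 = 0.4099

Step 3: Construct interval
CI = 3.1345 ± 0.4099
CI = (2.7246, 3.5444)

Interpretation: each one-unit increase in x is associated with a change in mean y of between 2.7246 and 3.5444, with 99% confidence.
Since 0 is outside the interval, a two-sided test at α = 0.01 would reject H₀: β₁ = 0.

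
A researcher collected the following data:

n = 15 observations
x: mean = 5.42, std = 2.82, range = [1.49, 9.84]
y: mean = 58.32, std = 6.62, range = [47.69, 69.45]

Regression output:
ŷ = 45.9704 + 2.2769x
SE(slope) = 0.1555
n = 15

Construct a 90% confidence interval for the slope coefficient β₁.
The 90% CI for β₁ is (2.0015, 2.5523)

Confidence interval for the slope:

The 90% CI for β₁ is: β̂₁ ± t*(α/2, n-2) × SE(β̂₁)

Step 1: Find critical t-value
- Confidence level = 0.9
- Degrees of freedom = n - 2 = 15 - 2 = 13
- t*(α/2, 13) = 1.7709

Step 2: Calculate margin of error
Margin = 1.7709 × 0.1555 = 0.2754

Step 3: Construct interval
CI = 2.2769 ± 0.2754
CI = (2.0015, 2.5523)

Interpretation: each one-unit increase in x is associated with a change in mean y of between 2.0015 and 2.5523, with 90% confidence.
Since 0 is outside the interval, a two-sided test at α = 0.10 would reject H₀: β₁ = 0.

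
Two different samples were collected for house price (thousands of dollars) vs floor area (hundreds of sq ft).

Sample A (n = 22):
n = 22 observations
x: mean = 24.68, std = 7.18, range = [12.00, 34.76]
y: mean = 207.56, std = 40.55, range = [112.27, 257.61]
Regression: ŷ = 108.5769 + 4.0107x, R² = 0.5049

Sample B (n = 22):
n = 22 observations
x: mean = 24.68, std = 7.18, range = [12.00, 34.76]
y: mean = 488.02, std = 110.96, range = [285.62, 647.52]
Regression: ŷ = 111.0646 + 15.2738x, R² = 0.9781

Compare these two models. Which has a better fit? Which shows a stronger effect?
Model B has the better fit (R² = 0.9781 vs 0.5049). Model B shows the stronger effect (|β₁| = 15.2738 vs 4.0107).

Model Comparison:

Goodness of fit (R²):
- Model A: R² = 0.5049 → 50.49% of variance in house price explained
- Model B: R² = 0.9781 → 97.81% of variance in house price explained
- 0.9781 > 0.5049 → Model B has the better fit

Which has the larger per-hundred sq ft effect? (|β₁|)
- Model A: β₁ = 4.0107 → predicted house price rises 4.0107 thousand dollars per additional hundred sq ft of floor area
- Model B: β₁ = 15.2738 → predicted house price rises 15.2738 thousand dollars per additional hundred sq ft of floor area
- |4.0107| < |15.2738| → Model B shows the stronger marginal effect

Note: A better fit (higher R²) doesn't necessarily mean a more important relationship.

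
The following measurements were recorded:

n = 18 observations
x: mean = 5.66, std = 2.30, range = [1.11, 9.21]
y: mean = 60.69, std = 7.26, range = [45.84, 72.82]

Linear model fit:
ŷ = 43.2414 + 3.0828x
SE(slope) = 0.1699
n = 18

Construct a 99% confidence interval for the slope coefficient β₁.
The 99% CI for β₁ is (2.5866, 3.5790)

Confidence interval for the slope:

The 99% CI for β₁ is: β̂₁ ± t*(α/2, n-2) × SE(β̂₁)

Step 1: Find critical t-value
- Confidence level = 0.99
- Degrees of freedom = n - 2 = 18 - 2 = 16
- t*(α/2, 16) = 2.9208

Step 2: Calculate margin of error
Margin = 2.9208 × 0.1699 = 0.4962

Step 3: Construct interval
CI = 3.0828 ± 0.4962
CI = (2.5866, 3.5790)

Interpretation: intervals built this way capture the true β₁ in 99% of repeated samples; here the plausible range for the per-unit effect of x on y is 2.5866 to 3.5790.
Both endpoints are positive, so the data support a genuinely positive slope at this confidence level.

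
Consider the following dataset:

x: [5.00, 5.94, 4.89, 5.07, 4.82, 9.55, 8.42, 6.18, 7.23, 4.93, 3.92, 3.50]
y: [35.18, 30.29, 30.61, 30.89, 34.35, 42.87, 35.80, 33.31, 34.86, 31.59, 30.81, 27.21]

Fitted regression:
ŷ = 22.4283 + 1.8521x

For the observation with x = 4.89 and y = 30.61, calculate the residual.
Residual = -0.8751

The residual is the difference between the actual value and the predicted value:

Residual = y - ŷ

Step 1: Calculate predicted value
ŷ = 22.4283 + 1.8521 × 4.89
ŷ = 31.4851

Step 2: Calculate residual
Residual = 30.61 - 31.4851
Residual = -0.8751

Interpretation: the model overestimates the actual value by 0.8751 at this point (negative residual → observation lies below the fitted line).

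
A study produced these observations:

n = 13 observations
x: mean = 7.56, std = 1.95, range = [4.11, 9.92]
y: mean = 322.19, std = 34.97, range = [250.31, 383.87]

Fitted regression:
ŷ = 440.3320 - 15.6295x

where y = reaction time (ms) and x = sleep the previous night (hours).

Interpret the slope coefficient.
For each additional hour of sleep, predicted reaction time decreases by approximately 15.6295 ms.

The slope coefficient β₁ = -15.6295 represents the marginal effect of sleep on reaction time.

Interpretation:
- Sleep up by 1 hour → predicted reaction time decreases by 15.6295 ms
- The effect is assumed constant over the observed range of x (linearity)

(β₀ = 440.3320 is the fitted value at x = 0 and is not part of the slope interpretation.)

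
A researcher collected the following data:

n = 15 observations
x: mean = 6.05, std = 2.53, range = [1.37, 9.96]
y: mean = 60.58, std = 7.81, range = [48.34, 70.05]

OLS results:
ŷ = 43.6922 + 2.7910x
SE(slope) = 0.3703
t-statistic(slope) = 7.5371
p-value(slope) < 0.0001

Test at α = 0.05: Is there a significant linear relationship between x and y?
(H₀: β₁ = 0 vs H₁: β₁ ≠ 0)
Since p-value < 0.0001 < α = 0.05, reject H₀ — the slope is significantly different from 0.

Hypothesis test for the slope coefficient:

H₀: β₁ = 0 (no linear relationship)
H₁: β₁ ≠ 0 (linear relationship exists)

Test statistic: t = β̂₁ / SE(β̂₁) = 2.7910 / 0.3703 = 7.5371

p < 0.0001: how often a slope estimate this far from 0 (in SE units) would arise by chance if β₁ were truly 0.

Decision rule: reject H₀ if p-value < α.
p-value < 0.0001 < α = 0.05 → reject H₀.

At α = 0.05 the data do provide convincing evidence of a nonzero slope.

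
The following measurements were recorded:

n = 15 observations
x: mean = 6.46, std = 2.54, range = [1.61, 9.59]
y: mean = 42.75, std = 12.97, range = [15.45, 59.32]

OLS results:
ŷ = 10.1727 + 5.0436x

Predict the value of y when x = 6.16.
ŷ = 41.2413

To predict y for x = 6.16, substitute into the regression equation:

ŷ = 10.1727 + 5.0436 × 6.16
ŷ = 10.1727 + 31.0686
ŷ = 41.2413

This is a point prediction; actual observations scatter around it by roughly the residual standard deviation.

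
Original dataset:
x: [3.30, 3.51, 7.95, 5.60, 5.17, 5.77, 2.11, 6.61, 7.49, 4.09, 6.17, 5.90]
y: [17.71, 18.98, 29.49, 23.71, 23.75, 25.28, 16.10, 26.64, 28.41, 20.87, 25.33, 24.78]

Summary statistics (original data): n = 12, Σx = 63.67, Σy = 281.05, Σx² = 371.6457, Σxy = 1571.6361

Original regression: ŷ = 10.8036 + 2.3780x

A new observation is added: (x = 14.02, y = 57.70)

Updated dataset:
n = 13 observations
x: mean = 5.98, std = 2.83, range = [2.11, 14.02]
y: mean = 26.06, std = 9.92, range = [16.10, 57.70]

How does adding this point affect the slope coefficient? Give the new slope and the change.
New slope β₁ = 3.4274 versus 2.3780 before: a change of +1.0494 (+44.1%).

x = 14.02 lies well outside the original x-range [2.11, 7.95] (x̄ ≈ 5.31), so this observation has high leverage and can move the slope substantially.

Step 1: Update the sums with the new point (n goes from 12 to 13)
Σx  = 63.67 + 14.02 = 77.69
Σy  = 281.05 + 57.70 = 338.75
Σx² = 371.6457 + 14.02² = 371.6457 + 196.5604 = 568.2061
Σxy = 1571.6361 + 14.02×57.70 = 1571.6361 + 808.9540 = 2380.5901

Step 2: Recompute the slope with b₁ = (nΣxy − ΣxΣy) / (nΣx² − (Σx)²)
Numerator   = 13×2380.5901 − 77.69×338.75 = 30947.6713 − 26317.4875 = 4630.1838
Denominator = 13×568.2061 − 77.69² = 7386.6793 − 6035.7361 = 1350.9432
b₁(new) = 4630.1838 / 1350.9432 = 3.4274

(Same formula on the original sums: (12×1571.6361 − 63.67×281.05) / (12×371.6457 − 63.67²) = 965.1797 / 405.8795 = 2.3780, matching the given fit.)

Step 3: Change in slope
Δβ₁ = 3.4274 − 2.3780 = +1.0494
Relative change = +1.0494 / 2.3780 × 100% = +44.1%
→ the slope increases when the point is added.

Because the point sits above the extension of the original line at a high-leverage x, it tilts the fit up.
In practice: examine leverage (hᵢ) and Cook's distance rather than deleting it automatically; check such a point for data-entry or measurement error.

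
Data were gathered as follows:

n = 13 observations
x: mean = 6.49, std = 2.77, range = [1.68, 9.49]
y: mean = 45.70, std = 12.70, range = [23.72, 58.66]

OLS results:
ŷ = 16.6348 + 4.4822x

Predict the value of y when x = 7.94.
ŷ = 52.2235

Plug x = 7.94 into the fitted line:

ŷ = 16.6348 + 4.4822 × 7.94
ŷ = 16.6348 + 35.5887
ŷ = 52.2235

This is a point prediction; actual observations scatter around it by roughly the residual standard deviation.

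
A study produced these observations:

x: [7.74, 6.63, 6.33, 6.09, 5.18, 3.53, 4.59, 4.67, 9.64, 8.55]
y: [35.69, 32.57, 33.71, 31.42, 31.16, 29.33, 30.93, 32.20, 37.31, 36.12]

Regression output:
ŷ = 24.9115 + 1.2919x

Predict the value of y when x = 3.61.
ŷ = 29.5753

To predict y for x = 3.61, substitute into the regression equation:

ŷ = 24.9115 + 1.2919 × 3.61
ŷ = 24.9115 + 4.6638
ŷ = 29.5753

This is a point prediction; actual observations scatter around it by roughly the residual standard deviation.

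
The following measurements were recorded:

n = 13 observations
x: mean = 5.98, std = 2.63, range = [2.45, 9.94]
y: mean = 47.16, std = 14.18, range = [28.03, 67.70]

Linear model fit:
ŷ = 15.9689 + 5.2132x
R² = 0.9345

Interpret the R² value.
The model explains 93.45% of the variance in y (R² = 0.9345), leaving 6.55% unexplained; the fit is strong.

The coefficient of determination R² is the fraction of the total variation in y that the fitted line accounts for.

Here R² = 0.9345:
- Explained: 93.45% of the variation in y
- Unexplained (residual): 100% − 93.45% = 6.55%
- Rule of thumb (below 0.3 weak; 0.3 to below 0.7 moderate; 0.7 and above strong) → strong

Calculation: R² = 1 − (SS_res / SS_tot), where SS_res is the sum of squared residuals and SS_tot the total sum of squares.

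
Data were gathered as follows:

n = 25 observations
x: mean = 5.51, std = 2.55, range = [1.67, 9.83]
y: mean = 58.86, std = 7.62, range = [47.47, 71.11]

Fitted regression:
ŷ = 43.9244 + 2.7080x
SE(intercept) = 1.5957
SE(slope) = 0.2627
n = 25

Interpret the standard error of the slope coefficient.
The slope 2.7080 is pinned down to within about ±0.2627 (one SE) by these data — relative uncertainty 9.7%, i.e. precise.

SE(β̂₁) = 0.2627 says: if we drew many samples of n = 25 from the same population and refit each time, the fitted slopes would scatter with a standard deviation of roughly 0.2627 around the true β₁.

Relative precision:
- SE / |β̂₁| = 0.2627 / 2.7080 = 9.7%
- Rule of thumb (under 20%: precise; 20% to under 50%: moderately precise; 50% or more: imprecise) → precise

Link to the t-test: t = β̂₁ / SE(β̂₁) = 2.7080 / 0.2627 = 10.3083, the statistic for H₀: β₁ = 0.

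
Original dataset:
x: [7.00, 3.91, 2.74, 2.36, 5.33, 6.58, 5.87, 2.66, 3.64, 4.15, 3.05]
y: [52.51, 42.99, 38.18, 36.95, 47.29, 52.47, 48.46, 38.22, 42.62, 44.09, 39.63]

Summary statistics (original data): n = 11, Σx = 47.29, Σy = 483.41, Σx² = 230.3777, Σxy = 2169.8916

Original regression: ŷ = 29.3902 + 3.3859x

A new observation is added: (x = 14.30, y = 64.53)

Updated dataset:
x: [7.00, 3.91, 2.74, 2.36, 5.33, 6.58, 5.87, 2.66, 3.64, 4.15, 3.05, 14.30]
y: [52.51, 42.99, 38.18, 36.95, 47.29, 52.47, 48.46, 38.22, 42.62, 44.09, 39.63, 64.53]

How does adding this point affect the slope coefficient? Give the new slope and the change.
Adding the point moves β₁ from 3.3859 to 2.3609, i.e. it decreases by 1.0250 (-30.3%).

The new point has HIGH LEVERAGE: x = 14.30 is far from the original mean x̄ = 47.29/11 ≈ 4.30 (original range [2.36, 7.00]).

Step 1: Update the sums with the new point (n goes from 11 to 12)
Σx  = 47.29 + 14.30 = 61.59
Σy  = 483.41 + 64.53 = 547.94
Σx² = 230.3777 + 14.30² = 230.3777 + 204.4900 = 434.8677
Σxy = 2169.8916 + 14.30×64.53 = 2169.8916 + 922.7790 = 3092.6706

Step 2: Recompute the slope with b₁ = (nΣxy − ΣxΣy) / (nΣx² − (Σx)²)
Numerator   = 12×3092.6706 − 61.59×547.94 = 37112.0472 − 33747.6246 = 3364.4226
Denominator = 12×434.8677 − 61.59² = 5218.4124 − 3793.3281 = 1425.0843
b₁(new) = 3364.4226 / 1425.0843 = 2.3609

(Same formula on the original sums: (11×2169.8916 − 47.29×483.41) / (11×230.3777 − 47.29²) = 1008.3487 / 297.8106 = 3.3859, matching the given fit.)

Step 3: Change in slope
Δβ₁ = 2.3609 − 3.3859 = -1.0250
Relative change = -1.0250 / 3.3859 × 100% = -30.3%
→ the slope decreases when the point is added.

Because the point sits below the extension of the original line at a high-leverage x, it tilts the fit down.
In practice: check such a point for data-entry or measurement error; examine leverage (hᵢ) and Cook's distance rather than deleting it automatically.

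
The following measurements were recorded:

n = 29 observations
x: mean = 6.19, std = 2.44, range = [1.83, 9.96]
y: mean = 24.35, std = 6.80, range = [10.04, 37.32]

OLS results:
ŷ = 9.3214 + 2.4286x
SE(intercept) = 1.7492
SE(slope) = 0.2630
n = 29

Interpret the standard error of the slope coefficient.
SE(β̂₁) = 0.2630 is the estimated standard deviation of the slope estimate across repeated samples; relative to β̂₁ = 2.4286 that is 10.8%, a precise estimate.

What SE measures:
- The standard error quantifies the sampling variability of the coefficient estimate
- It is the estimated standard deviation of β̂₁ across hypothetical repeated samples of the same size
- Smaller SE → more precise estimate

Relative precision:
- SE / |β̂₁| = 0.2630 / 2.4286 = 10.8%
- Rule of thumb (under 20%: precise; 20% to under 50%: moderately precise; 50% or more: imprecise) → precise

Rough 95% range (±2 SE): 2.4286 ± 0.5260 → (1.9026, 2.9546).

What drives SE(β̂₁): larger n (here n = 29) → smaller SE; more residual scatter → larger SE; wider spread of x values → smaller SE.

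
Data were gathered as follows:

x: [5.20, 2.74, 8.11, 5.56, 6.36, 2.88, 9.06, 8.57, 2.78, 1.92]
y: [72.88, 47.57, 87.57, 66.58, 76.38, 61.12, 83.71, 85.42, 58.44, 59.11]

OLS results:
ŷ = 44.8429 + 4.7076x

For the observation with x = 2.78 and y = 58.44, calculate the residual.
Residual = 0.5100

The residual is the difference between the actual value and the predicted value:

Residual = y - ŷ

Step 1: Calculate predicted value
ŷ = 44.8429 + 4.7076 × 2.78
ŷ = 57.9300

Step 2: Calculate residual
Residual = 58.44 - 57.9300
Residual = 0.5100

The residual is positive, so the observed y = 58.44 sits above the regression line (the line underestimates it by 0.5100).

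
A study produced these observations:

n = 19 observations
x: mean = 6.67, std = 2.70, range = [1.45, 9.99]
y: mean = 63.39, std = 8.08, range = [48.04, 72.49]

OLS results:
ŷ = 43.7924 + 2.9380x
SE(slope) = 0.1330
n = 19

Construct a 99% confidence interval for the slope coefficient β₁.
The 99% CI for β₁ is (2.5525, 3.3235)

Confidence interval for the slope:

The 99% CI for β₁ is: β̂₁ ± t*(α/2, n-2) × SE(β̂₁)

Step 1: Find critical t-value
- Confidence level = 0.99
- Degrees of freedom = n - 2 = 19 - 2 = 17
- t*(α/2, 17) = 2.8982

Step 2: Calculate margin of error
Margin = 2.8982 × 0.1330 = 0.3855

Step 3: Construct interval
CI = 2.9380 ± 0.3855
CI = (2.5525, 3.3235)

Interpretation: intervals built this way capture the true β₁ in 99% of repeated samples; here the plausible range for the per-unit effect of x on y is 2.5525 to 3.3235.
Both endpoints are positive, so the data support a genuinely positive slope at this confidence level.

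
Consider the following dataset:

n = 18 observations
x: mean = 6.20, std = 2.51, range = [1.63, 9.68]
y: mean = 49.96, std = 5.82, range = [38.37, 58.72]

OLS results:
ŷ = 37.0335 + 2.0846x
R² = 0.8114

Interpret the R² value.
The model explains 81.14% of the variance in y (R² = 0.8114), leaving 18.86% unexplained; the fit is strong.

The coefficient of determination R² is the fraction of the total variation in y that the fitted line accounts for.

Here R² = 0.8114:
- Explained: 81.14% of the variation in y
- Unexplained (residual): 100% − 81.14% = 18.86%
- Rule of thumb (below 0.3 weak; 0.3 to below 0.7 moderate; 0.7 and above strong) → strong

Note: R² never decreases when predictors are added, so it should not be used alone to compare models of different size.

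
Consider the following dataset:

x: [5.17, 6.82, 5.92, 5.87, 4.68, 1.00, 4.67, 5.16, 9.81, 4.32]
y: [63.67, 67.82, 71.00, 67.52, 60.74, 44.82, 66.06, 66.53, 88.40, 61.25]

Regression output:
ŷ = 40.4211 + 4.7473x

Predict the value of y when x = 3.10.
ŷ = 55.1377

Plug x = 3.10 into the fitted line:

ŷ = 40.4211 + 4.7473 × 3.10
ŷ = 40.4211 + 14.7166
ŷ = 55.1377

This is the fitted mean response at that x — an individual observation would come with a wider prediction interval.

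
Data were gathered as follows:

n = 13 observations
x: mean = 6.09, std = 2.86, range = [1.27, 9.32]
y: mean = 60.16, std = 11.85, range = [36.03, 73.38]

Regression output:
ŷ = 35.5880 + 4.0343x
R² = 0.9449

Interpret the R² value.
About 94.49% of the variability in y is accounted for by the regression on x (R² = 0.9449) — a strong linear fit.

R² = 1 − SS_res/SS_tot compares the residual scatter to the total scatter of y about its mean.

Here R² = 0.9449:
- Explained: 94.49% of the variation in y
- Unexplained (residual): 100% − 94.49% = 5.51%
- Rule of thumb (below 0.3 weak; 0.3 to below 0.7 moderate; 0.7 and above strong) → strong

Note: R² never decreases when predictors are added, so it should not be used alone to compare models of different size.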